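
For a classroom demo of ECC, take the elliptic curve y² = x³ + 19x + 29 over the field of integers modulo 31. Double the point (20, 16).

tangent at (20, 16): λ = (3·20² + 19)/(2·16) ≡ 10/1. 1⁻¹ ≡ 1 (mod 31), so λ ≡ 10·1 ≡ 10.
  x = λ² - 20 - 20 = 100 - 40 ≡ 29; y = λ·(20 - 29) - 16 ≡ 18. → (29, 18)

(29, 18)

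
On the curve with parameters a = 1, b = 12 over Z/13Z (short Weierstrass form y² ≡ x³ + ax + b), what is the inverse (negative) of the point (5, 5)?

-(5, 5) = (5, -5 mod 13) = (5, 8).

(5, 8)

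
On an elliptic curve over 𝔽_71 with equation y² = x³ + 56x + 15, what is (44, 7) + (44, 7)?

tangent at (44, 7): λ = (3·44² + 56)/(2·7) ≡ 42/14. 14⁻¹ ≡ 66 (mod 71), so λ ≡ 42·66 ≡ 3.
  x = λ² - 44 - 44 = 9 - 88 ≡ 63; y = λ·(44 - 63) - 7 ≡ 7. → (63, 7)

(63, 7)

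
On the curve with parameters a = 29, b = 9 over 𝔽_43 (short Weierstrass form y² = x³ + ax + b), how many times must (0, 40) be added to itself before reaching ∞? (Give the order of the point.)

2P: tangent at (0, 40): λ = (3·0² + 29)/(2·40) ≡ 29/37. 37⁻¹ ≡ 7 (mod 43), so λ ≡ 29·7 ≡ 31.
  x = λ² - 0 - 0 = 961 - 0 ≡ 15; y = λ·(0 - 15) - 40 ≡ 11. → (15, 11)
3P: (15, 11) + (0, 40). λ = (40 - 11)/(0 - 15) ≡ 29/28 mod 43. 28⁻¹ ≡ 20 (mod 43), so λ ≡ 21.
  x = λ² - 15 - 0 = 441 - 15 ≡ 39; y = λ·(15 - 39) - 11 ≡ 1. → (39, 1)
4P: (39, 1) + (0, 40). λ = (40 - 1)/(0 - 39) ≡ 39/4 mod 43. 4⁻¹ ≡ 11 (mod 43), so λ ≡ 42.
  x = λ² - 39 - 0 = 1764 - 39 ≡ 5; y = λ·(39 - 5) - 1 ≡ 8. → (5, 8)
5P: (5, 8) + (0, 40). λ = (40 - 8)/(0 - 5) ≡ 32/38 mod 43. 38⁻¹ ≡ 17 (mod 43), so λ ≡ 28.
  x = λ² - 5 - 0 = 784 - 5 ≡ 5; y = λ·(5 - 5) - 8 ≡ 35. → (5, 35)
6P: (5, 35) + (0, 40). λ = (40 - 35)/(0 - 5) ≡ 5/38 mod 43. 38⁻¹ ≡ 17 (mod 43) since 38·17 = 646 ≡ 1, so λ ≡ 42.
  x = λ² - 5 - 0 = 1764 - 5 ≡ 39; y = λ·(5 - 39) - 35 ≡ 42. → (39, 42)
7P: (39, 42) + (0, 40). λ = (40 - 42)/(0 - 39) ≡ 41/4 mod 43. 4⁻¹ ≡ 11 (mod 43) since 4·11 = 44 ≡ 1, so λ ≡ 21.
  x = λ² - 39 - 0 = 441 - 39 ≡ 15; y = λ·(39 - 15) - 42 ≡ 32. → (15, 32)
8P: (15, 32) + (0, 40). λ = (40 - 32)/(0 - 15) ≡ 8/28 mod 43. 28⁻¹ ≡ 20 (mod 43) since 28·20 = 560 ≡ 1, so λ ≡ 31.
  x = λ² - 15 - 0 = 961 - 15 ≡ 0; y = λ·(15 - 0) - 32 ≡ 3. → (0, 3)
9P: (0, 3) + (0, 40): same x and y₁ ≡ -y₂, so the sum is ∞.
9P = ∞, so the order is 9.

9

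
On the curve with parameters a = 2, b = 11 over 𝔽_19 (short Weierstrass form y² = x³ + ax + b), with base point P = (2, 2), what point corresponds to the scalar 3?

Repeated addition: build up to 3P.
2P: tangent at (2, 2): λ = (3·2² + 2)/(2·2) ≡ 14/4. 4⁻¹ ≡ 5 (mod 19), so λ ≡ 14·5 ≡ 13.
  x = λ² - 2 - 2 = 169 - 4 ≡ 13; y = λ·(2 - 13) - 2 ≡ 7. → (13, 7)
3P: (13, 7) + (2, 2). λ = (2 - 7)/(2 - 13) ≡ 14/8 mod 19. 8⁻¹ ≡ 12 (mod 19), so λ ≡ 16.
  x = λ² - 13 - 2 = 256 - 15 ≡ 13; y = λ·(13 - 13) - 7 ≡ 12. → (13, 12)

(13, 12)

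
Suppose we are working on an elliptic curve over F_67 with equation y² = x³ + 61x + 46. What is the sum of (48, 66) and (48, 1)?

The two points share x = 48 and their y-coordinates satisfy 66 + 1 ≡ 0 (mod 67), so they are inverses. Their sum is 𝒪.

O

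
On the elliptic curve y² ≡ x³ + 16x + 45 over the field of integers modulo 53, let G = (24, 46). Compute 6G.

Double-and-add on 6 = (110)₂. Start with G = (24, 46) for the leading 1-bit.
double: tangent at (24, 46): λ = (3·24² + 16)/(2·46) ≡ 48/39. 39⁻¹ ≡ 34 (mod 53), so λ ≡ 48·34 ≡ 42.
  x = λ² - 24 - 24 = 1764 - 48 ≡ 20; y = λ·(24 - 20) - 46 ≡ 16. → (20, 16)
add G: (20, 16) + (24, 46). λ = (46 - 16)/(24 - 20) ≡ 30/4 mod 53. 4⁻¹ ≡ 40 (mod 53) since 4·40 = 160 ≡ 1, so λ ≡ 34.
  x = λ² - 20 - 24 = 1156 - 44 ≡ 52; y = λ·(20 - 52) - 16 ≡ 9. → (52, 9)
double: tangent at (52, 9): λ = (3·52² + 16)/(2·9) ≡ 19/18. 18⁻¹ ≡ 3 (mod 53) since 18·3 = 54 ≡ 1, so λ ≡ 19·3 ≡ 4.
  x = λ² - 52 - 52 = 16 - 104 ≡ 18; y = λ·(52 - 18) - 9 ≡ 21. → (18, 21)

(18, 21)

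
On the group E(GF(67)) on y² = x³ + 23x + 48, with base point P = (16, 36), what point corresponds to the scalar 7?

(61, 37)

Repeated addition: build up to 7P.
2P: tangent at (16, 36): λ = (3·16² + 23)/(2·36) ≡ 54/5. 5⁻¹ ≡ 27 (mod 67) since 5·27 = 135 ≡ 1, so λ ≡ 54·27 ≡ 51.
  x = λ² - 16 - 16 = 2601 - 32 ≡ 23; y = λ·(16 - 23) - 36 ≡ 9. → (23, 9)
3P: (23, 9) + (16, 36). λ = (36 - 9)/(16 - 23) ≡ 27/60 mod 67. 60⁻¹ ≡ 19 (mod 67) since 60·19 = 1140 ≡ 1, so λ ≡ 44.
  x = λ² - 23 - 16 = 1936 - 39 ≡ 21; y = λ·(23 - 21) - 9 ≡ 12. → (21, 12)
4P: (21, 12) + (16, 36). λ = (36 - 12)/(16 - 21) ≡ 24/62 mod 67. 62⁻¹ ≡ 40 (mod 67) since 62·40 = 2480 ≡ 1, so λ ≡ 22.
  x = λ² - 21 - 16 = 484 - 37 ≡ 45; y = λ·(21 - 45) - 12 ≡ 63. → (45, 63)
5P: (45, 63) + (16, 36). λ = (36 - 63)/(16 - 45) ≡ 40/38 mod 67. 38⁻¹ ≡ 30 (mod 67), so λ ≡ 61.
  x = λ² - 45 - 16 = 3721 - 61 ≡ 42; y = λ·(45 - 42) - 63 ≡ 53. → (42, 53)
6P: (42, 53) + (16, 36). λ = (36 - 53)/(16 - 42) ≡ 50/41 mod 67. 41⁻¹ ≡ 18 (mod 67), so λ ≡ 29.
  x = λ² - 42 - 16 = 841 - 58 ≡ 46; y = λ·(42 - 46) - 53 ≡ 32. → (46, 32)
7P: (46, 32) + (16, 36). λ = (36 - 32)/(16 - 46) ≡ 4/37 mod 67. 37⁻¹ ≡ 29 (mod 67), so λ ≡ 49.
  x = λ² - 46 - 16 = 2401 - 62 ≡ 61; y = λ·(46 - 61) - 32 ≡ 37. → (61, 37)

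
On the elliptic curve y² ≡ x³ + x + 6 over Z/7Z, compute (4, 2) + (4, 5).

O

The two points share x = 4 and their y-coordinates satisfy 2 + 5 ≡ 0 (mod 7), so they are inverses. Their sum is O.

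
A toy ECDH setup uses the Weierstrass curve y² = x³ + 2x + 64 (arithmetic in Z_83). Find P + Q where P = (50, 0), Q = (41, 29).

(50, 0) + (41, 29). λ = (29 - 0)/(41 - 50) ≡ 29/74 mod 83. 74⁻¹ ≡ 46 (mod 83), so λ ≡ 6.
  x = λ² - 50 - 41 = 36 - 91 ≡ 28; y = λ·(50 - 28) - 0 ≡ 49. → (28, 49)

(28, 49)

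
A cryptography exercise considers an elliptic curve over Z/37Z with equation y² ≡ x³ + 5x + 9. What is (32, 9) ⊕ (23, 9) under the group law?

(32, 9) + (23, 9). λ = (9 - 9)/(23 - 32) ≡ 0/28 mod 37. 28⁻¹ ≡ 4 (mod 37), so λ ≡ 0.
  x = λ² - 32 - 23 = 0 - 55 ≡ 19; y = λ·(32 - 19) - 9 ≡ 28. → (19, 28)

(19, 28)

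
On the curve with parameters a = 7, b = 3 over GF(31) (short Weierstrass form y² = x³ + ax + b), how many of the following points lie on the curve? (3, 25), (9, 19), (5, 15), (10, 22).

(3, 25): 25² ≡ 5, rhs ≡ 20 → off.
(9, 19): 19² ≡ 20, rhs ≡ 20 → on.
(5, 15): 15² ≡ 8, rhs ≡ 8 → on.
(10, 22): 22² ≡ 19, rhs ≡ 19 → on.

3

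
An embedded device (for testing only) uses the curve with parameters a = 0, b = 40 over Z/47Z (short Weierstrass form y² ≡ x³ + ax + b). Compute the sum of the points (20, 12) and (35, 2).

(20, 12) + (35, 2). λ = (2 - 12)/(35 - 20) ≡ 37/15 mod 47. 15⁻¹ ≡ 22 (mod 47), so λ ≡ 15.
  x = λ² - 20 - 35 = 225 - 55 ≡ 29; y = λ·(20 - 29) - 12 ≡ 41. → (29, 41)

(29, 41)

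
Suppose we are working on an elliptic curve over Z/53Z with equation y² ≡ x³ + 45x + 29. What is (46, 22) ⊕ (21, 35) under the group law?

(14, 8)

(46, 22) + (21, 35). λ = (35 - 22)/(21 - 46) ≡ 13/28 mod 53. 28⁻¹ ≡ 36 (mod 53) since 28·36 = 1008 ≡ 1, so λ ≡ 44.
  x = λ² - 46 - 21 = 1936 - 67 ≡ 14; y = λ·(46 - 14) - 22 ≡ 8. → (14, 8)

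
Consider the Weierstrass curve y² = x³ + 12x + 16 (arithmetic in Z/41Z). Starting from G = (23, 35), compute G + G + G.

(19, 16)

Repeated addition: build up to 3G.
2G: tangent at (23, 35): λ = (3·23² + 12)/(2·35) ≡ 0/29. 29⁻¹ ≡ 17 (mod 41) since 29·17 = 493 ≡ 1, so λ ≡ 0·17 ≡ 0.
  x = λ² - 23 - 23 = 0 - 46 ≡ 36; y = λ·(23 - 36) - 35 ≡ 6. → (36, 6)
3G: (36, 6) + (23, 35). λ = (35 - 6)/(23 - 36) ≡ 29/28 mod 41. 28⁻¹ ≡ 22 (mod 41), so λ ≡ 23.
  x = λ² - 36 - 23 = 529 - 59 ≡ 19; y = λ·(36 - 19) - 6 ≡ 16. → (19, 16)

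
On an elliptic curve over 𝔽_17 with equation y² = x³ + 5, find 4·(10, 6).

Write P = (10, 6).
Double-and-add on 4 = (100)₂. Start with P = (10, 6) for the leading 1-bit.
double: tangent at (10, 6): λ = (3·10² + 0)/(2·6) ≡ 11/12. 12⁻¹ ≡ 10 (mod 17) since 12·10 = 120 ≡ 1, so λ ≡ 11·10 ≡ 8.
  x = λ² - 10 - 10 = 64 - 20 ≡ 10; y = λ·(10 - 10) - 6 ≡ 11. → (10, 11)
double: tangent at (10, 11): λ = (3·10² + 0)/(2·11) ≡ 11/5. 5⁻¹ ≡ 7 (mod 17), so λ ≡ 11·7 ≡ 9.
  x = λ² - 10 - 10 = 81 - 20 ≡ 10; y = λ·(10 - 10) - 11 ≡ 6. → (10, 6)

(10, 6)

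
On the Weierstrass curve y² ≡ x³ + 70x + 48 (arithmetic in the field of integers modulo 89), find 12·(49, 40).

Write Q = (49, 40).
Repeated addition: build up to 12Q.
2Q: tangent at (49, 40): λ = (3·49² + 70)/(2·40) ≡ 64/80. 80⁻¹ ≡ 79 (mod 89), so λ ≡ 64·79 ≡ 72.
  x = λ² - 49 - 49 = 5184 - 98 ≡ 13; y = λ·(49 - 13) - 40 ≡ 60. → (13, 60)
3Q: (13, 60) + (49, 40). λ = (40 - 60)/(49 - 13) ≡ 69/36 mod 89. 36⁻¹ ≡ 47 (mod 89) since 36·47 = 1692 ≡ 1, so λ ≡ 39.
  x = λ² - 13 - 49 = 1521 - 62 ≡ 35; y = λ·(13 - 35) - 60 ≡ 61. → (35, 61)
4Q: (35, 61) + (49, 40). λ = (40 - 61)/(49 - 35) ≡ 68/14 mod 89. 14⁻¹ ≡ 70 (mod 89) since 14·70 = 980 ≡ 1, so λ ≡ 43.
  x = λ² - 35 - 49 = 1849 - 84 ≡ 74; y = λ·(35 - 74) - 61 ≡ 42. → (74, 42)
5Q: (74, 42) + (49, 40). λ = (40 - 42)/(49 - 74) ≡ 87/64 mod 89. 64⁻¹ ≡ 32 (mod 89) since 64·32 = 2048 ≡ 1, so λ ≡ 25.
  x = λ² - 74 - 49 = 625 - 123 ≡ 57; y = λ·(74 - 57) - 42 ≡ 27. → (57, 27)
6Q: (57, 27) + (49, 40). λ = (40 - 27)/(49 - 57) ≡ 13/81 mod 89. 81⁻¹ ≡ 11 (mod 89) since 81·11 = 891 ≡ 1, so λ ≡ 54.
  x = λ² - 57 - 49 = 2916 - 106 ≡ 51; y = λ·(57 - 51) - 27 ≡ 30. → (51, 30)
7Q: (51, 30) + (49, 40). λ = (40 - 30)/(49 - 51) ≡ 10/87 mod 89. 87⁻¹ ≡ 44 (mod 89), so λ ≡ 84.
  x = λ² - 51 - 49 = 7056 - 100 ≡ 14; y = λ·(51 - 14) - 30 ≡ 52. → (14, 52)
8Q: (14, 52) + (49, 40). λ = (40 - 52)/(49 - 14) ≡ 77/35 mod 89. 35⁻¹ ≡ 28 (mod 89), so λ ≡ 20.
  x = λ² - 14 - 49 = 400 - 63 ≡ 70; y = λ·(14 - 70) - 52 ≡ 74. → (70, 74)
9Q: (70, 74) + (49, 40). λ = (40 - 74)/(49 - 70) ≡ 55/68 mod 89. 68⁻¹ ≡ 72 (mod 89), so λ ≡ 44.
  x = λ² - 70 - 49 = 1936 - 119 ≡ 37; y = λ·(70 - 37) - 74 ≡ 43. → (37, 43)
10Q: (37, 43) + (49, 40). λ = (40 - 43)/(49 - 37) ≡ 86/12 mod 89. 12⁻¹ ≡ 52 (mod 89), so λ ≡ 22.
  x = λ² - 37 - 49 = 484 - 86 ≡ 42; y = λ·(37 - 42) - 43 ≡ 25. → (42, 25)
11Q: (42, 25) + (49, 40). λ = (40 - 25)/(49 - 42) ≡ 15/7 mod 89. 7⁻¹ ≡ 51 (mod 89), so λ ≡ 53.
  x = λ² - 42 - 49 = 2809 - 91 ≡ 48; y = λ·(42 - 48) - 25 ≡ 13. → (48, 13)
12Q: (48, 13) + (49, 40). λ = (40 - 13)/(49 - 48) ≡ 27/1 mod 89. 1⁻¹ ≡ 1 (mod 89) since 1·1 = 1 ≡ 1, so λ ≡ 27.
  x = λ² - 48 - 49 = 729 - 97 ≡ 9; y = λ·(48 - 9) - 13 ≡ 61. → (9, 61)

(9, 61)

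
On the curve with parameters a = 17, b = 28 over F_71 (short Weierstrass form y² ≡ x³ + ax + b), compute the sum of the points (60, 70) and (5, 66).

(60, 70) + (5, 66). λ = (66 - 70)/(5 - 60) ≡ 67/16 mod 71. 16⁻¹ ≡ 40 (mod 71), so λ ≡ 53.
  x = λ² - 60 - 5 = 2809 - 65 ≡ 46; y = λ·(60 - 46) - 70 ≡ 33. → (46, 33)

(46, 33)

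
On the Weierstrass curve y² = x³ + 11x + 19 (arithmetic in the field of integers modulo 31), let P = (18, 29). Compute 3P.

Repeated addition: build up to 3P.
2P: tangent at (18, 29): λ = (3·18² + 11)/(2·29) ≡ 22/27. 27⁻¹ ≡ 23 (mod 31) since 27·23 = 621 ≡ 1, so λ ≡ 22·23 ≡ 10.
  x = λ² - 18 - 18 = 100 - 36 ≡ 2; y = λ·(18 - 2) - 29 ≡ 7. → (2, 7)
3P: (2, 7) + (18, 29). λ = (29 - 7)/(18 - 2) ≡ 22/16 mod 31. 16⁻¹ ≡ 2 (mod 31), so λ ≡ 13.
  x = λ² - 2 - 18 = 169 - 20 ≡ 25; y = λ·(2 - 25) - 7 ≡ 4. → (25, 4)

(25, 4)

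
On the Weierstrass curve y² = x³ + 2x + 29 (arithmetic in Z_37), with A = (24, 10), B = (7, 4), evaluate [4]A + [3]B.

(4, 29)

First 4A:
Repeated addition: build up to 4A.
2A: tangent at (24, 10): λ = (3·24² + 2)/(2·10) ≡ 28/20. 20⁻¹ ≡ 13 (mod 37), so λ ≡ 28·13 ≡ 31.
  x = λ² - 24 - 24 = 961 - 48 ≡ 25; y = λ·(24 - 25) - 10 ≡ 33. → (25, 33)
3A: (25, 33) + (24, 10). λ = (10 - 33)/(24 - 25) ≡ 14/36 mod 37. 36⁻¹ ≡ 36 (mod 37), so λ ≡ 23.
  x = λ² - 25 - 24 = 529 - 49 ≡ 36; y = λ·(25 - 36) - 33 ≡ 10. → (36, 10)
4A: (36, 10) + (24, 10). λ = (10 - 10)/(24 - 36) ≡ 0/25 mod 37. 25⁻¹ ≡ 3 (mod 37), so λ ≡ 0.
  x = λ² - 36 - 24 = 0 - 60 ≡ 14; y = λ·(36 - 14) - 10 ≡ 27. → (14, 27)
4A = (14, 27).
Next 3B:
Repeated addition: build up to 3B.
2B: tangent at (7, 4): λ = (3·7² + 2)/(2·4) ≡ 1/8. 8⁻¹ ≡ 14 (mod 37) since 8·14 = 112 ≡ 1, so λ ≡ 1·14 ≡ 14.
  x = λ² - 7 - 7 = 196 - 14 ≡ 34; y = λ·(7 - 34) - 4 ≡ 25. → (34, 25)
3B: (34, 25) + (7, 4). λ = (4 - 25)/(7 - 34) ≡ 16/10 mod 37. 10⁻¹ ≡ 26 (mod 37) since 10·26 = 260 ≡ 1, so λ ≡ 9.
  x = λ² - 34 - 7 = 81 - 41 ≡ 3; y = λ·(34 - 3) - 25 ≡ 32. → (3, 32)
3B = (3, 32).
Finally 4A + 3B:
(14, 27) + (3, 32). λ = (32 - 27)/(3 - 14) ≡ 5/26 mod 37. 26⁻¹ ≡ 10 (mod 37) since 26·10 = 260 ≡ 1, so λ ≡ 13.
  x = λ² - 14 - 3 = 169 - 17 ≡ 4; y = λ·(14 - 4) - 27 ≡ 29. → (4, 29)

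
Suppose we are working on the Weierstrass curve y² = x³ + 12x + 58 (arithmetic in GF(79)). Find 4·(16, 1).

Write Q = (16, 1).
Repeated addition: build up to 4Q.
2Q: tangent at (16, 1): λ = (3·16² + 12)/(2·1) ≡ 69/2. 2⁻¹ ≡ 40 (mod 79), so λ ≡ 69·40 ≡ 74.
  x = λ² - 16 - 16 = 5476 - 32 ≡ 72; y = λ·(16 - 72) - 1 ≡ 42. → (72, 42)
3Q: (72, 42) + (16, 1). λ = (1 - 42)/(16 - 72) ≡ 38/23 mod 79. 23⁻¹ ≡ 55 (mod 79) since 23·55 = 1265 ≡ 1, so λ ≡ 36.
  x = λ² - 72 - 16 = 1296 - 88 ≡ 23; y = λ·(72 - 23) - 42 ≡ 63. → (23, 63)
4Q: (23, 63) + (16, 1). λ = (1 - 63)/(16 - 23) ≡ 17/72 mod 79. 72⁻¹ ≡ 45 (mod 79) since 72·45 = 3240 ≡ 1, so λ ≡ 54.
  x = λ² - 23 - 16 = 2916 - 39 ≡ 33; y = λ·(23 - 33) - 63 ≡ 29. → (33, 29)

(33, 29)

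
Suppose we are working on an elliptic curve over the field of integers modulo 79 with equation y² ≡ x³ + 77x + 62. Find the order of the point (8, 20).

11

2P: tangent at (8, 20): λ = (3·8² + 77)/(2·20) ≡ 32/40. 40⁻¹ ≡ 2 (mod 79) since 40·2 = 80 ≡ 1, so λ ≡ 32·2 ≡ 64.
  x = λ² - 8 - 8 = 4096 - 16 ≡ 51; y = λ·(8 - 51) - 20 ≡ 72. → (51, 72)
3P: (51, 72) + (8, 20). λ = (20 - 72)/(8 - 51) ≡ 27/36 mod 79. 36⁻¹ ≡ 11 (mod 79), so λ ≡ 60.
  x = λ² - 51 - 8 = 3600 - 59 ≡ 65; y = λ·(51 - 65) - 72 ≡ 36. → (65, 36)
4P: (65, 36) + (8, 20). λ = (20 - 36)/(8 - 65) ≡ 63/22 mod 79. 22⁻¹ ≡ 18 (mod 79) since 22·18 = 396 ≡ 1, so λ ≡ 28.
  x = λ² - 65 - 8 = 784 - 73 ≡ 0; y = λ·(65 - 0) - 36 ≡ 46. → (0, 46)
5P: (0, 46) + (8, 20). λ = (20 - 46)/(8 - 0) ≡ 53/8 mod 79. 8⁻¹ ≡ 10 (mod 79), so λ ≡ 56.
  x = λ² - 0 - 8 = 3136 - 8 ≡ 47; y = λ·(0 - 47) - 46 ≡ 8. → (47, 8)
6P: (47, 8) + (8, 20). λ = (20 - 8)/(8 - 47) ≡ 12/40 mod 79. 40⁻¹ ≡ 2 (mod 79), so λ ≡ 24.
  x = λ² - 47 - 8 = 576 - 55 ≡ 47; y = λ·(47 - 47) - 8 ≡ 71. → (47, 71)
7P: (47, 71) + (8, 20). λ = (20 - 71)/(8 - 47) ≡ 28/40 mod 79. 40⁻¹ ≡ 2 (mod 79) since 40·2 = 80 ≡ 1, so λ ≡ 56.
  x = λ² - 47 - 8 = 3136 - 55 ≡ 0; y = λ·(47 - 0) - 71 ≡ 33. → (0, 33)
8P: (0, 33) + (8, 20). λ = (20 - 33)/(8 - 0) ≡ 66/8 mod 79. 8⁻¹ ≡ 10 (mod 79) since 8·10 = 80 ≡ 1, so λ ≡ 28.
  x = λ² - 0 - 8 = 784 - 8 ≡ 65; y = λ·(0 - 65) - 33 ≡ 43. → (65, 43)
9P: (65, 43) + (8, 20). λ = (20 - 43)/(8 - 65) ≡ 56/22 mod 79. 22⁻¹ ≡ 18 (mod 79), so λ ≡ 60.
  x = λ² - 65 - 8 = 3600 - 73 ≡ 51; y = λ·(65 - 51) - 43 ≡ 7. → (51, 7)
10P: (51, 7) + (8, 20). λ = (20 - 7)/(8 - 51) ≡ 13/36 mod 79. 36⁻¹ ≡ 11 (mod 79) since 36·11 = 396 ≡ 1, so λ ≡ 64.
  x = λ² - 51 - 8 = 4096 - 59 ≡ 8; y = λ·(51 - 8) - 7 ≡ 59. → (8, 59)
11P: (8, 59) + (8, 20): same x and y₁ ≡ -y₂, so the sum is O.
11P = O, so the order is 11.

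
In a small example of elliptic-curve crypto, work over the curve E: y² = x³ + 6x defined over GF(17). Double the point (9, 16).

tangent at (9, 16): λ = (3·9² + 6)/(2·16) ≡ 11/15. 15⁻¹ ≡ 8 (mod 17), so λ ≡ 11·8 ≡ 3.
  x = λ² - 9 - 9 = 9 - 18 ≡ 8; y = λ·(9 - 8) - 16 ≡ 4. → (8, 4)

(8, 4)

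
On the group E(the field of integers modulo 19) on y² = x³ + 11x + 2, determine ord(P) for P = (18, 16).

3

2P: tangent at (18, 16): λ = (3·18² + 11)/(2·16) ≡ 14/13. 13⁻¹ ≡ 3 (mod 19) since 13·3 = 39 ≡ 1, so λ ≡ 14·3 ≡ 4.
  x = λ² - 18 - 18 = 16 - 36 ≡ 18; y = λ·(18 - 18) - 16 ≡ 3. → (18, 3)
3P: (18, 3) + (18, 16): same x and y₁ ≡ -y₂, so the sum is O.
3P = O, so the order is 3.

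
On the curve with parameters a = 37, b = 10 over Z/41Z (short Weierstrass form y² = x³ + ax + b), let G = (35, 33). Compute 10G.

Repeated addition: build up to 10G.
2G: tangent at (35, 33): λ = (3·35² + 37)/(2·33) ≡ 22/25. 25⁻¹ ≡ 23 (mod 41) since 25·23 = 575 ≡ 1, so λ ≡ 22·23 ≡ 14.
  x = λ² - 35 - 35 = 196 - 70 ≡ 3; y = λ·(35 - 3) - 33 ≡ 5. → (3, 5)
3G: (3, 5) + (35, 33). λ = (33 - 5)/(35 - 3) ≡ 28/32 mod 41. 32⁻¹ ≡ 9 (mod 41) since 32·9 = 288 ≡ 1, so λ ≡ 6.
  x = λ² - 3 - 35 = 36 - 38 ≡ 39; y = λ·(3 - 39) - 5 ≡ 25. → (39, 25)
4G: (39, 25) + (35, 33). λ = (33 - 25)/(35 - 39) ≡ 8/37 mod 41. 37⁻¹ ≡ 10 (mod 41), so λ ≡ 39.
  x = λ² - 39 - 35 = 1521 - 74 ≡ 12; y = λ·(39 - 12) - 25 ≡ 3. → (12, 3)
5G: (12, 3) + (35, 33). λ = (33 - 3)/(35 - 12) ≡ 30/23 mod 41. 23⁻¹ ≡ 25 (mod 41), so λ ≡ 12.
  x = λ² - 12 - 35 = 144 - 47 ≡ 15; y = λ·(12 - 15) - 3 ≡ 2. → (15, 2)
6G: (15, 2) + (35, 33). λ = (33 - 2)/(35 - 15) ≡ 31/20 mod 41. 20⁻¹ ≡ 39 (mod 41), so λ ≡ 20.
  x = λ² - 15 - 35 = 400 - 50 ≡ 22; y = λ·(15 - 22) - 2 ≡ 22. → (22, 22)
7G: (22, 22) + (35, 33). λ = (33 - 22)/(35 - 22) ≡ 11/13 mod 41. 13⁻¹ ≡ 19 (mod 41) since 13·19 = 247 ≡ 1, so λ ≡ 4.
  x = λ² - 22 - 35 = 16 - 57 ≡ 0; y = λ·(22 - 0) - 22 ≡ 25. → (0, 25)
8G: (0, 25) + (35, 33). λ = (33 - 25)/(35 - 0) ≡ 8/35 mod 41. 35⁻¹ ≡ 34 (mod 41), so λ ≡ 26.
  x = λ² - 0 - 35 = 676 - 35 ≡ 26; y = λ·(0 - 26) - 25 ≡ 37. → (26, 37)
9G: (26, 37) + (35, 33). λ = (33 - 37)/(35 - 26) ≡ 37/9 mod 41. 9⁻¹ ≡ 32 (mod 41) since 9·32 = 288 ≡ 1, so λ ≡ 36.
  x = λ² - 26 - 35 = 1296 - 61 ≡ 5; y = λ·(26 - 5) - 37 ≡ 22. → (5, 22)
10G: (5, 22) + (35, 33). λ = (33 - 22)/(35 - 5) ≡ 11/30 mod 41. 30⁻¹ ≡ 26 (mod 41), so λ ≡ 40.
  x = λ² - 5 - 35 = 1600 - 40 ≡ 2; y = λ·(5 - 2) - 22 ≡ 16. → (2, 16)

(2, 16)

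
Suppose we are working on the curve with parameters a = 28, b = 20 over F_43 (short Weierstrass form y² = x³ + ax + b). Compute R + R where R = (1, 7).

(4, 14)

tangent at (1, 7): λ = (3·1² + 28)/(2·7) ≡ 31/14. 14⁻¹ ≡ 40 (mod 43), so λ ≡ 31·40 ≡ 36.
  x = λ² - 1 - 1 = 1296 - 2 ≡ 4; y = λ·(1 - 4) - 7 ≡ 14. → (4, 14)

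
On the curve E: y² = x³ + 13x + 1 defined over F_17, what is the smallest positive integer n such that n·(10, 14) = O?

2P: tangent at (10, 14): λ = (3·10² + 13)/(2·14) ≡ 7/11. 11⁻¹ ≡ 14 (mod 17), so λ ≡ 7·14 ≡ 13.
  x = λ² - 10 - 10 = 169 - 20 ≡ 13; y = λ·(10 - 13) - 14 ≡ 15. → (13, 15)
3P: (13, 15) + (10, 14). λ = (14 - 15)/(10 - 13) ≡ 16/14 mod 17. 14⁻¹ ≡ 11 (mod 17) since 14·11 = 154 ≡ 1, so λ ≡ 6.
  x = λ² - 13 - 10 = 36 - 23 ≡ 13; y = λ·(13 - 13) - 15 ≡ 2. → (13, 2)
4P: (13, 2) + (10, 14). λ = (14 - 2)/(10 - 13) ≡ 12/14 mod 17. 14⁻¹ ≡ 11 (mod 17), so λ ≡ 13.
  x = λ² - 13 - 10 = 169 - 23 ≡ 10; y = λ·(13 - 10) - 2 ≡ 3. → (10, 3)
5P: (10, 3) + (10, 14): same x and y₁ ≡ -y₂, so the sum is O.
5P = O, so the order is 5.

5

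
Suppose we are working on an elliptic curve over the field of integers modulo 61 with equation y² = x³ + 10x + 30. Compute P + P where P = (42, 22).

tangent at (42, 22): λ = (3·42² + 10)/(2·22) ≡ 56/44. 44⁻¹ ≡ 43 (mod 61) since 44·43 = 1892 ≡ 1, so λ ≡ 56·43 ≡ 29.
  x = λ² - 42 - 42 = 841 - 84 ≡ 25; y = λ·(42 - 25) - 22 ≡ 44. → (25, 44)

(25, 44)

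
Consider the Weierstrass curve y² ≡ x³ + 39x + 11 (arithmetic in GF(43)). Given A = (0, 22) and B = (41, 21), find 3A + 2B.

(25, 20)

First 3A:
Repeated addition: build up to 3A.
2A: tangent at (0, 22): λ = (3·0² + 39)/(2·22) ≡ 39/1. 1⁻¹ ≡ 1 (mod 43) since 1·1 = 1 ≡ 1, so λ ≡ 39·1 ≡ 39.
  x = λ² - 0 - 0 = 1521 - 0 ≡ 16; y = λ·(0 - 16) - 22 ≡ 42. → (16, 42)
3A: (16, 42) + (0, 22). λ = (22 - 42)/(0 - 16) ≡ 23/27 mod 43. 27⁻¹ ≡ 8 (mod 43) since 27·8 = 216 ≡ 1, so λ ≡ 12.
  x = λ² - 16 - 0 = 144 - 16 ≡ 42; y = λ·(16 - 42) - 42 ≡ 33. → (42, 33)
3A = (42, 33).
Next 2B:
Repeated addition: build up to 2B.
2B: tangent at (41, 21): λ = (3·41² + 39)/(2·21) ≡ 8/42. 42⁻¹ ≡ 42 (mod 43), so λ ≡ 8·42 ≡ 35.
  x = λ² - 41 - 41 = 1225 - 82 ≡ 25; y = λ·(41 - 25) - 21 ≡ 23. → (25, 23)
2B = (25, 23).
Finally 3A + 2B:
(42, 33) + (25, 23). λ = (23 - 33)/(25 - 42) ≡ 33/26 mod 43. 26⁻¹ ≡ 5 (mod 43) since 26·5 = 130 ≡ 1, so λ ≡ 36.
  x = λ² - 42 - 25 = 1296 - 67 ≡ 25; y = λ·(42 - 25) - 33 ≡ 20. → (25, 20)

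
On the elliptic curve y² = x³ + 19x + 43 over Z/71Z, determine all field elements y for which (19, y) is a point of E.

x³ + 19x + 43 = 7263 ≡ 21 (mod 71).
21 is a non-residue mod 71; no y exists.

none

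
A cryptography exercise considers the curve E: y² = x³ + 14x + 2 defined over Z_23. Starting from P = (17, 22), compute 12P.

Repeated addition: build up to 12P.
2P: tangent at (17, 22): λ = (3·17² + 14)/(2·22) ≡ 7/21. 21⁻¹ ≡ 11 (mod 23) since 21·11 = 231 ≡ 1, so λ ≡ 7·11 ≡ 8.
  x = λ² - 17 - 17 = 64 - 34 ≡ 7; y = λ·(17 - 7) - 22 ≡ 12. → (7, 12)
3P: (7, 12) + (17, 22). λ = (22 - 12)/(17 - 7) ≡ 10/10 mod 23. 10⁻¹ ≡ 7 (mod 23), so λ ≡ 1.
  x = λ² - 7 - 17 = 1 - 24 ≡ 0; y = λ·(7 - 0) - 12 ≡ 18. → (0, 18)
4P: (0, 18) + (17, 22). λ = (22 - 18)/(17 - 0) ≡ 4/17 mod 23. 17⁻¹ ≡ 19 (mod 23) since 17·19 = 323 ≡ 1, so λ ≡ 7.
  x = λ² - 0 - 17 = 49 - 17 ≡ 9; y = λ·(0 - 9) - 18 ≡ 11. → (9, 11)
5P: (9, 11) + (17, 22). λ = (22 - 11)/(17 - 9) ≡ 11/8 mod 23. 8⁻¹ ≡ 3 (mod 23), so λ ≡ 10.
  x = λ² - 9 - 17 = 100 - 26 ≡ 5; y = λ·(9 - 5) - 11 ≡ 6. → (5, 6)
6P: (5, 6) + (17, 22). λ = (22 - 6)/(17 - 5) ≡ 16/12 mod 23. 12⁻¹ ≡ 2 (mod 23), so λ ≡ 9.
  x = λ² - 5 - 17 = 81 - 22 ≡ 13; y = λ·(5 - 13) - 6 ≡ 14. → (13, 14)
7P: (13, 14) + (17, 22). λ = (22 - 14)/(17 - 13) ≡ 8/4 mod 23. 4⁻¹ ≡ 6 (mod 23), so λ ≡ 2.
  x = λ² - 13 - 17 = 4 - 30 ≡ 20; y = λ·(13 - 20) - 14 ≡ 18. → (20, 18)
8P: (20, 18) + (17, 22). λ = (22 - 18)/(17 - 20) ≡ 4/20 mod 23. 20⁻¹ ≡ 15 (mod 23) since 20·15 = 300 ≡ 1, so λ ≡ 14.
  x = λ² - 20 - 17 = 196 - 37 ≡ 21; y = λ·(20 - 21) - 18 ≡ 14. → (21, 14)
9P: (21, 14) + (17, 22). λ = (22 - 14)/(17 - 21) ≡ 8/19 mod 23. 19⁻¹ ≡ 17 (mod 23), so λ ≡ 21.
  x = λ² - 21 - 17 = 441 - 38 ≡ 12; y = λ·(21 - 12) - 14 ≡ 14. → (12, 14)
10P: (12, 14) + (17, 22). λ = (22 - 14)/(17 - 12) ≡ 8/5 mod 23. 5⁻¹ ≡ 14 (mod 23) since 5·14 = 70 ≡ 1, so λ ≡ 20.
  x = λ² - 12 - 17 = 400 - 29 ≡ 3; y = λ·(12 - 3) - 14 ≡ 5. → (3, 5)
11P: (3, 5) + (17, 22). λ = (22 - 5)/(17 - 3) ≡ 17/14 mod 23. 14⁻¹ ≡ 5 (mod 23), so λ ≡ 16.
  x = λ² - 3 - 17 = 256 - 20 ≡ 6; y = λ·(3 - 6) - 5 ≡ 16. → (6, 16)
12P: (6, 16) + (17, 22). λ = (22 - 16)/(17 - 6) ≡ 6/11 mod 23. 11⁻¹ ≡ 21 (mod 23) since 11·21 = 231 ≡ 1, so λ ≡ 11.
  x = λ² - 6 - 17 = 121 - 23 ≡ 6; y = λ·(6 - 6) - 16 ≡ 7. → (6, 7)

(6, 7)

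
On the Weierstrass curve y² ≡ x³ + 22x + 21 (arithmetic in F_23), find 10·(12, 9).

Write P = (12, 9).
Double-and-add on 10 = (1010)₂. Start with P = (12, 9) for the leading 1-bit.
double: tangent at (12, 9): λ = (3·12² + 22)/(2·9) ≡ 17/18. 18⁻¹ ≡ 9 (mod 23) since 18·9 = 162 ≡ 1, so λ ≡ 17·9 ≡ 15.
  x = λ² - 12 - 12 = 225 - 24 ≡ 17; y = λ·(12 - 17) - 9 ≡ 8. → (17, 8)
double: tangent at (17, 8): λ = (3·17² + 22)/(2·8) ≡ 15/16. 16⁻¹ ≡ 13 (mod 23), so λ ≡ 15·13 ≡ 11.
  x = λ² - 17 - 17 = 121 - 34 ≡ 18; y = λ·(17 - 18) - 8 ≡ 4. → (18, 4)
add P: (18, 4) + (12, 9). λ = (9 - 4)/(12 - 18) ≡ 5/17 mod 23. 17⁻¹ ≡ 19 (mod 23), so λ ≡ 3.
  x = λ² - 18 - 12 = 9 - 30 ≡ 2; y = λ·(18 - 2) - 4 ≡ 21. → (2, 21)
double: tangent at (2, 21): λ = (3·2² + 22)/(2·21) ≡ 11/19. 19⁻¹ ≡ 17 (mod 23) since 19·17 = 323 ≡ 1, so λ ≡ 11·17 ≡ 3.
  x = λ² - 2 - 2 = 9 - 4 ≡ 5; y = λ·(2 - 5) - 21 ≡ 16. → (5, 16)

(5, 16)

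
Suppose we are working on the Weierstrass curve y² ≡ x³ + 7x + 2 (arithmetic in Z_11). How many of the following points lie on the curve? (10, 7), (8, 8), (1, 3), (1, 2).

(10, 7): 7² ≡ 5, rhs ≡ 5 → on.
(8, 8): 8² ≡ 9, rhs ≡ 9 → on.
(1, 3): 3² ≡ 9, rhs ≡ 10 → off.
(1, 2): 2² ≡ 4, rhs ≡ 10 → off.

2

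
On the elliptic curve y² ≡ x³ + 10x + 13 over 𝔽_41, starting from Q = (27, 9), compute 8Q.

Repeated addition: build up to 8Q.
2Q: tangent at (27, 9): λ = (3·27² + 10)/(2·9) ≡ 24/18. 18⁻¹ ≡ 16 (mod 41) since 18·16 = 288 ≡ 1, so λ ≡ 24·16 ≡ 15.
  x = λ² - 27 - 27 = 225 - 54 ≡ 7; y = λ·(27 - 7) - 9 ≡ 4. → (7, 4)
3Q: (7, 4) + (27, 9). λ = (9 - 4)/(27 - 7) ≡ 5/20 mod 41. 20⁻¹ ≡ 39 (mod 41) since 20·39 = 780 ≡ 1, so λ ≡ 31.
  x = λ² - 7 - 27 = 961 - 34 ≡ 25; y = λ·(7 - 25) - 4 ≡ 12. → (25, 12)
4Q: (25, 12) + (27, 9). λ = (9 - 12)/(27 - 25) ≡ 38/2 mod 41. 2⁻¹ ≡ 21 (mod 41) since 2·21 = 42 ≡ 1, so λ ≡ 19.
  x = λ² - 25 - 27 = 361 - 52 ≡ 22; y = λ·(25 - 22) - 12 ≡ 4. → (22, 4)
5Q: (22, 4) + (27, 9). λ = (9 - 4)/(27 - 22) ≡ 5/5 mod 41. 5⁻¹ ≡ 33 (mod 41) since 5·33 = 165 ≡ 1, so λ ≡ 1.
  x = λ² - 22 - 27 = 1 - 49 ≡ 34; y = λ·(22 - 34) - 4 ≡ 25. → (34, 25)
6Q: (34, 25) + (27, 9). λ = (9 - 25)/(27 - 34) ≡ 25/34 mod 41. 34⁻¹ ≡ 35 (mod 41), so λ ≡ 14.
  x = λ² - 34 - 27 = 196 - 61 ≡ 12; y = λ·(34 - 12) - 25 ≡ 37. → (12, 37)
7Q: (12, 37) + (27, 9). λ = (9 - 37)/(27 - 12) ≡ 13/15 mod 41. 15⁻¹ ≡ 11 (mod 41), so λ ≡ 20.
  x = λ² - 12 - 27 = 400 - 39 ≡ 33; y = λ·(12 - 33) - 37 ≡ 35. → (33, 35)
8Q: (33, 35) + (27, 9). λ = (9 - 35)/(27 - 33) ≡ 15/35 mod 41. 35⁻¹ ≡ 34 (mod 41) since 35·34 = 1190 ≡ 1, so λ ≡ 18.
  x = λ² - 33 - 27 = 324 - 60 ≡ 18; y = λ·(33 - 18) - 35 ≡ 30. → (18, 30)

(18, 30)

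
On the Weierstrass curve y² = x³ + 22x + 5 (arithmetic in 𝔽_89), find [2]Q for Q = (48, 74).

tangent at (48, 74): λ = (3·48² + 22)/(2·74) ≡ 81/59. 59⁻¹ ≡ 86 (mod 89) since 59·86 = 5074 ≡ 1, so λ ≡ 81·86 ≡ 24.
  x = λ² - 48 - 48 = 576 - 96 ≡ 35; y = λ·(48 - 35) - 74 ≡ 60. → (35, 60)

(35, 60)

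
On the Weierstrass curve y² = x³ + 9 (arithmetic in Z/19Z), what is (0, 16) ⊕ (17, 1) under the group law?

(0, 16) + (17, 1). λ = (1 - 16)/(17 - 0) ≡ 4/17 mod 19. 17⁻¹ ≡ 9 (mod 19), so λ ≡ 17.
  x = λ² - 0 - 17 = 289 - 17 ≡ 6; y = λ·(0 - 6) - 16 ≡ 15. → (6, 15)

(6, 15)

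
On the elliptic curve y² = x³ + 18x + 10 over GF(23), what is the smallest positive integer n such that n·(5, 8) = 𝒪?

9

2P: tangent at (5, 8): λ = (3·5² + 18)/(2·8) ≡ 1/16. 16⁻¹ ≡ 13 (mod 23) since 16·13 = 208 ≡ 1, so λ ≡ 1·13 ≡ 13.
  x = λ² - 5 - 5 = 169 - 10 ≡ 21; y = λ·(5 - 21) - 8 ≡ 14. → (21, 14)
3P: (21, 14) + (5, 8). λ = (8 - 14)/(5 - 21) ≡ 17/7 mod 23. 7⁻¹ ≡ 10 (mod 23) since 7·10 = 70 ≡ 1, so λ ≡ 9.
  x = λ² - 21 - 5 = 81 - 26 ≡ 9; y = λ·(21 - 9) - 14 ≡ 2. → (9, 2)
4P: (9, 2) + (5, 8). λ = (8 - 2)/(5 - 9) ≡ 6/19 mod 23. 19⁻¹ ≡ 17 (mod 23) since 19·17 = 323 ≡ 1, so λ ≡ 10.
  x = λ² - 9 - 5 = 100 - 14 ≡ 17; y = λ·(9 - 17) - 2 ≡ 10. → (17, 10)
5P: (17, 10) + (5, 8). λ = (8 - 10)/(5 - 17) ≡ 21/11 mod 23. 11⁻¹ ≡ 21 (mod 23) since 11·21 = 231 ≡ 1, so λ ≡ 4.
  x = λ² - 17 - 5 = 16 - 22 ≡ 17; y = λ·(17 - 17) - 10 ≡ 13. → (17, 13)
6P: (17, 13) + (5, 8). λ = (8 - 13)/(5 - 17) ≡ 18/11 mod 23. 11⁻¹ ≡ 21 (mod 23), so λ ≡ 10.
  x = λ² - 17 - 5 = 100 - 22 ≡ 9; y = λ·(17 - 9) - 13 ≡ 21. → (9, 21)
7P: (9, 21) + (5, 8). λ = (8 - 21)/(5 - 9) ≡ 10/19 mod 23. 19⁻¹ ≡ 17 (mod 23) since 19·17 = 323 ≡ 1, so λ ≡ 9.
  x = λ² - 9 - 5 = 81 - 14 ≡ 21; y = λ·(9 - 21) - 21 ≡ 9. → (21, 9)
8P: (21, 9) + (5, 8). λ = (8 - 9)/(5 - 21) ≡ 22/7 mod 23. 7⁻¹ ≡ 10 (mod 23), so λ ≡ 13.
  x = λ² - 21 - 5 = 169 - 26 ≡ 5; y = λ·(21 - 5) - 9 ≡ 15. → (5, 15)
9P: (5, 15) + (5, 8): same x and y₁ ≡ -y₂, so the sum is 𝒪.
9P = 𝒪, so the order is 9.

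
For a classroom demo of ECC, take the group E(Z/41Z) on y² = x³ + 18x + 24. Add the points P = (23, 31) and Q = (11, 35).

(39, 29)

(23, 31) + (11, 35). λ = (35 - 31)/(11 - 23) ≡ 4/29 mod 41. 29⁻¹ ≡ 17 (mod 41) since 29·17 = 493 ≡ 1, so λ ≡ 27.
  x = λ² - 23 - 11 = 729 - 34 ≡ 39; y = λ·(23 - 39) - 31 ≡ 29. → (39, 29)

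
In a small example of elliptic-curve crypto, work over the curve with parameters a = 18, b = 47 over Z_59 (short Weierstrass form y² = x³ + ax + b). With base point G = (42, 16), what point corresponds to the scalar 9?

(33, 23)

Repeated addition: build up to 9G.
2G: tangent at (42, 16): λ = (3·42² + 18)/(2·16) ≡ 0/32. 32⁻¹ ≡ 24 (mod 59), so λ ≡ 0·24 ≡ 0.
  x = λ² - 42 - 42 = 0 - 84 ≡ 34; y = λ·(42 - 34) - 16 ≡ 43. → (34, 43)
3G: (34, 43) + (42, 16). λ = (16 - 43)/(42 - 34) ≡ 32/8 mod 59. 8⁻¹ ≡ 37 (mod 59) since 8·37 = 296 ≡ 1, so λ ≡ 4.
  x = λ² - 34 - 42 = 16 - 76 ≡ 58; y = λ·(34 - 58) - 43 ≡ 38. → (58, 38)
4G: (58, 38) + (42, 16). λ = (16 - 38)/(42 - 58) ≡ 37/43 mod 59. 43⁻¹ ≡ 11 (mod 59) since 43·11 = 473 ≡ 1, so λ ≡ 53.
  x = λ² - 58 - 42 = 2809 - 100 ≡ 54; y = λ·(58 - 54) - 38 ≡ 56. → (54, 56)
5G: (54, 56) + (42, 16). λ = (16 - 56)/(42 - 54) ≡ 19/47 mod 59. 47⁻¹ ≡ 54 (mod 59), so λ ≡ 23.
  x = λ² - 54 - 42 = 529 - 96 ≡ 20; y = λ·(54 - 20) - 56 ≡ 18. → (20, 18)
6G: (20, 18) + (42, 16). λ = (16 - 18)/(42 - 20) ≡ 57/22 mod 59. 22⁻¹ ≡ 51 (mod 59), so λ ≡ 16.
  x = λ² - 20 - 42 = 256 - 62 ≡ 17; y = λ·(20 - 17) - 18 ≡ 30. → (17, 30)
7G: (17, 30) + (42, 16). λ = (16 - 30)/(42 - 17) ≡ 45/25 mod 59. 25⁻¹ ≡ 26 (mod 59), so λ ≡ 49.
  x = λ² - 17 - 42 = 2401 - 59 ≡ 41; y = λ·(17 - 41) - 30 ≡ 33. → (41, 33)
8G: (41, 33) + (42, 16). λ = (16 - 33)/(42 - 41) ≡ 42/1 mod 59. 1⁻¹ ≡ 1 (mod 59), so λ ≡ 42.
  x = λ² - 41 - 42 = 1764 - 83 ≡ 29; y = λ·(41 - 29) - 33 ≡ 58. → (29, 58)
9G: (29, 58) + (42, 16). λ = (16 - 58)/(42 - 29) ≡ 17/13 mod 59. 13⁻¹ ≡ 50 (mod 59) since 13·50 = 650 ≡ 1, so λ ≡ 24.
  x = λ² - 29 - 42 = 576 - 71 ≡ 33; y = λ·(29 - 33) - 58 ≡ 23. → (33, 23)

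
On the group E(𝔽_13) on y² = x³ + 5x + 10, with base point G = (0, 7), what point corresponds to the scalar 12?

Double-and-add on 12 = (1100)₂. Start with G = (0, 7) for the leading 1-bit.
double: tangent at (0, 7): λ = (3·0² + 5)/(2·7) ≡ 5/1. 1⁻¹ ≡ 1 (mod 13), so λ ≡ 5·1 ≡ 5.
  x = λ² - 0 - 0 = 25 - 0 ≡ 12; y = λ·(0 - 12) - 7 ≡ 11. → (12, 11)
add G: (12, 11) + (0, 7). λ = (7 - 11)/(0 - 12) ≡ 9/1 mod 13. 1⁻¹ ≡ 1 (mod 13), so λ ≡ 9.
  x = λ² - 12 - 0 = 81 - 12 ≡ 4; y = λ·(12 - 4) - 11 ≡ 9. → (4, 9)
double: tangent at (4, 9): λ = (3·4² + 5)/(2·9) ≡ 1/5. 5⁻¹ ≡ 8 (mod 13), so λ ≡ 1·8 ≡ 8.
  x = λ² - 4 - 4 = 64 - 8 ≡ 4; y = λ·(4 - 4) - 9 ≡ 4. → (4, 4)
double: tangent at (4, 4): λ = (3·4² + 5)/(2·4) ≡ 1/8. 8⁻¹ ≡ 5 (mod 13), so λ ≡ 1·5 ≡ 5.
  x = λ² - 4 - 4 = 25 - 8 ≡ 4; y = λ·(4 - 4) - 4 ≡ 9. → (4, 9)

(4, 9)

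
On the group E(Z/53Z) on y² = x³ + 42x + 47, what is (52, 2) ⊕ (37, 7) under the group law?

(52, 2) + (37, 7). λ = (7 - 2)/(37 - 52) ≡ 5/38 mod 53. 38⁻¹ ≡ 7 (mod 53), so λ ≡ 35.
  x = λ² - 52 - 37 = 1225 - 89 ≡ 23; y = λ·(52 - 23) - 2 ≡ 6. → (23, 6)

(23, 6)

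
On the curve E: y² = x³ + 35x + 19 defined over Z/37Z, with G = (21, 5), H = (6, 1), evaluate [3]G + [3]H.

First 3G:
Repeated addition: build up to 3G.
2G: tangent at (21, 5): λ = (3·21² + 35)/(2·5) ≡ 26/10. 10⁻¹ ≡ 26 (mod 37), so λ ≡ 26·26 ≡ 10.
  x = λ² - 21 - 21 = 100 - 42 ≡ 21; y = λ·(21 - 21) - 5 ≡ 32. → (21, 32)
3G: (21, 32) + (21, 5): same x and y₁ ≡ -y₂, so the sum is O.
3G = O.
Next 3H:
Repeated addition: build up to 3H.
2H: tangent at (6, 1): λ = (3·6² + 35)/(2·1) ≡ 32/2. 2⁻¹ ≡ 19 (mod 37), so λ ≡ 32·19 ≡ 16.
  x = λ² - 6 - 6 = 256 - 12 ≡ 22; y = λ·(6 - 22) - 1 ≡ 2. → (22, 2)
3H: (22, 2) + (6, 1). λ = (1 - 2)/(6 - 22) ≡ 36/21 mod 37. 21⁻¹ ≡ 30 (mod 37) since 21·30 = 630 ≡ 1, so λ ≡ 7.
  x = λ² - 22 - 6 = 49 - 28 ≡ 21; y = λ·(22 - 21) - 2 ≡ 5. → (21, 5)
3H = (21, 5).
Finally 3G + 3H:
O + (21, 5) = (21, 5) (identity).

(21, 5)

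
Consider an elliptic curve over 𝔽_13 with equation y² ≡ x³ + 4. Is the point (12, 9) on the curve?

yes

y² = 9² ≡ 3; x³ + 0x + 4 = 1732 ≡ 3 (mod 13). 3 = 3.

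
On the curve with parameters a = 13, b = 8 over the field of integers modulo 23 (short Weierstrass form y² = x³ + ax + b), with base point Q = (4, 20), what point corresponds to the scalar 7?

(4, 20)

Double-and-add on 7 = (111)₂. Start with Q = (4, 20) for the leading 1-bit.
double: tangent at (4, 20): λ = (3·4² + 13)/(2·20) ≡ 15/17. 17⁻¹ ≡ 19 (mod 23), so λ ≡ 15·19 ≡ 9.
  x = λ² - 4 - 4 = 81 - 8 ≡ 4; y = λ·(4 - 4) - 20 ≡ 3. → (4, 3)
add Q: (4, 3) + (4, 20): same x and y₁ ≡ -y₂, so the sum is ∞.
double: ∞ + ∞ = ∞ (identity).
add Q: ∞ + (4, 20) = (4, 20) (identity).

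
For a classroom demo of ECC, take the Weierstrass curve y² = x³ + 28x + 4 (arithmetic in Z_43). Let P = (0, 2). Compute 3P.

(5, 22)

Repeated addition: build up to 3P.
2P: tangent at (0, 2): λ = (3·0² + 28)/(2·2) ≡ 28/4. 4⁻¹ ≡ 11 (mod 43), so λ ≡ 28·11 ≡ 7.
  x = λ² - 0 - 0 = 49 - 0 ≡ 6; y = λ·(0 - 6) - 2 ≡ 42. → (6, 42)
3P: (6, 42) + (0, 2). λ = (2 - 42)/(0 - 6) ≡ 3/37 mod 43. 37⁻¹ ≡ 7 (mod 43) since 37·7 = 259 ≡ 1, so λ ≡ 21.
  x = λ² - 6 - 0 = 441 - 6 ≡ 5; y = λ·(6 - 5) - 42 ≡ 22. → (5, 22)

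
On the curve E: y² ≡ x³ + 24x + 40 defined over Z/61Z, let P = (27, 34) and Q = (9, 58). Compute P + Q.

(27, 34) + (9, 58). λ = (58 - 34)/(9 - 27) ≡ 24/43 mod 61. 43⁻¹ ≡ 44 (mod 61) since 43·44 = 1892 ≡ 1, so λ ≡ 19.
  x = λ² - 27 - 9 = 361 - 36 ≡ 20; y = λ·(27 - 20) - 34 ≡ 38. → (20, 38)

(20, 38)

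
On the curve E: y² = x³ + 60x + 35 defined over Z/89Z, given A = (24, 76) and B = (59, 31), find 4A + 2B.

First 4A:
Double-and-add on 4 = (100)₂. Start with A = (24, 76) for the leading 1-bit.
double: tangent at (24, 76): λ = (3·24² + 60)/(2·76) ≡ 8/63. 63⁻¹ ≡ 65 (mod 89), so λ ≡ 8·65 ≡ 75.
  x = λ² - 24 - 24 = 5625 - 48 ≡ 59; y = λ·(24 - 59) - 76 ≡ 58. → (59, 58)
double: tangent at (59, 58): λ = (3·59² + 60)/(2·58) ≡ 1/27. 27⁻¹ ≡ 33 (mod 89), so λ ≡ 1·33 ≡ 33.
  x = λ² - 59 - 59 = 1089 - 118 ≡ 81; y = λ·(59 - 81) - 58 ≡ 17. → (81, 17)
4A = (81, 17).
Next 2B:
Repeated addition: build up to 2B.
2B: tangent at (59, 31): λ = (3·59² + 60)/(2·31) ≡ 1/62. 62⁻¹ ≡ 56 (mod 89) since 62·56 = 3472 ≡ 1, so λ ≡ 1·56 ≡ 56.
  x = λ² - 59 - 59 = 3136 - 118 ≡ 81; y = λ·(59 - 81) - 31 ≡ 72. → (81, 72)
2B = (81, 72).
Finally 4A + 2B:
(81, 17) + (81, 72): same x and y₁ ≡ -y₂, so the sum is O.

O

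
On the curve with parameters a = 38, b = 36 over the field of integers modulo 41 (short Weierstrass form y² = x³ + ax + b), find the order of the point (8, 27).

5

2P: tangent at (8, 27): λ = (3·8² + 38)/(2·27) ≡ 25/13. 13⁻¹ ≡ 19 (mod 41) since 13·19 = 247 ≡ 1, so λ ≡ 25·19 ≡ 24.
  x = λ² - 8 - 8 = 576 - 16 ≡ 27; y = λ·(8 - 27) - 27 ≡ 9. → (27, 9)
3P: (27, 9) + (8, 27). λ = (27 - 9)/(8 - 27) ≡ 18/22 mod 41. 22⁻¹ ≡ 28 (mod 41), so λ ≡ 12.
  x = λ² - 27 - 8 = 144 - 35 ≡ 27; y = λ·(27 - 27) - 9 ≡ 32. → (27, 32)
4P: (27, 32) + (8, 27). λ = (27 - 32)/(8 - 27) ≡ 36/22 mod 41. 22⁻¹ ≡ 28 (mod 41), so λ ≡ 24.
  x = λ² - 27 - 8 = 576 - 35 ≡ 8; y = λ·(27 - 8) - 32 ≡ 14. → (8, 14)
5P: (8, 14) + (8, 27): same x and y₁ ≡ -y₂, so the sum is 𝒪.
5P = 𝒪, so the order is 5.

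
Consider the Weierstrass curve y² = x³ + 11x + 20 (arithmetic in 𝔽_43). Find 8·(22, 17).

Write P = (22, 17).
Double-and-add on 8 = (1000)₂. Start with P = (22, 17) for the leading 1-bit.
double: tangent at (22, 17): λ = (3·22² + 11)/(2·17) ≡ 1/34. 34⁻¹ ≡ 19 (mod 43), so λ ≡ 1·19 ≡ 19.
  x = λ² - 22 - 22 = 361 - 44 ≡ 16; y = λ·(22 - 16) - 17 ≡ 11. → (16, 11)
double: tangent at (16, 11): λ = (3·16² + 11)/(2·11) ≡ 5/22. 22⁻¹ ≡ 2 (mod 43) since 22·2 = 44 ≡ 1, so λ ≡ 5·2 ≡ 10.
  x = λ² - 16 - 16 = 100 - 32 ≡ 25; y = λ·(16 - 25) - 11 ≡ 28. → (25, 28)
double: tangent at (25, 28): λ = (3·25² + 11)/(2·28) ≡ 37/13. 13⁻¹ ≡ 10 (mod 43), so λ ≡ 37·10 ≡ 26.
  x = λ² - 25 - 25 = 676 - 50 ≡ 24; y = λ·(25 - 24) - 28 ≡ 41. → (24, 41)

(24, 41)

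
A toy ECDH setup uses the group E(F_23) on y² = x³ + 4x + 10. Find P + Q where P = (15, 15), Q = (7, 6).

(17, 0)

(15, 15) + (7, 6). λ = (6 - 15)/(7 - 15) ≡ 14/15 mod 23. 15⁻¹ ≡ 20 (mod 23) since 15·20 = 300 ≡ 1, so λ ≡ 4.
  x = λ² - 15 - 7 = 16 - 22 ≡ 17; y = λ·(15 - 17) - 15 ≡ 0. → (17, 0)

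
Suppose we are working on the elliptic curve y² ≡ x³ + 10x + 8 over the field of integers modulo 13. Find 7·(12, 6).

(2, 7)

Write Q = (12, 6).
Double-and-add on 7 = (111)₂. Start with Q = (12, 6) for the leading 1-bit.
double: tangent at (12, 6): λ = (3·12² + 10)/(2·6) ≡ 0/12. 12⁻¹ ≡ 12 (mod 13), so λ ≡ 0·12 ≡ 0.
  x = λ² - 12 - 12 = 0 - 24 ≡ 2; y = λ·(12 - 2) - 6 ≡ 7. → (2, 7)
add Q: (2, 7) + (12, 6). λ = (6 - 7)/(12 - 2) ≡ 12/10 mod 13. 10⁻¹ ≡ 4 (mod 13), so λ ≡ 9.
  x = λ² - 2 - 12 = 81 - 14 ≡ 2; y = λ·(2 - 2) - 7 ≡ 6. → (2, 6)
double: tangent at (2, 6): λ = (3·2² + 10)/(2·6) ≡ 9/12. 12⁻¹ ≡ 12 (mod 13), so λ ≡ 9·12 ≡ 4.
  x = λ² - 2 - 2 = 16 - 4 ≡ 12; y = λ·(2 - 12) - 6 ≡ 6. → (12, 6)
add Q: tangent at (12, 6): λ = (3·12² + 10)/(2·6) ≡ 0/12. 12⁻¹ ≡ 12 (mod 13) since 12·12 = 144 ≡ 1, so λ ≡ 0·12 ≡ 0.
  x = λ² - 12 - 12 = 0 - 24 ≡ 2; y = λ·(12 - 2) - 6 ≡ 7. → (2, 7)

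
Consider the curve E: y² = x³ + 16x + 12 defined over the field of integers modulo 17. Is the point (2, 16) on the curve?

y² = 16² ≡ 1; x³ + 16x + 12 = 52 ≡ 1 (mod 17). 1 = 1.

yes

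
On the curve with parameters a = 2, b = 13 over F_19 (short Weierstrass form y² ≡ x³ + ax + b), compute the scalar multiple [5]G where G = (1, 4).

Repeated addition: build up to 5G.
2G: tangent at (1, 4): λ = (3·1² + 2)/(2·4) ≡ 5/8. 8⁻¹ ≡ 12 (mod 19) since 8·12 = 96 ≡ 1, so λ ≡ 5·12 ≡ 3.
  x = λ² - 1 - 1 = 9 - 2 ≡ 7; y = λ·(1 - 7) - 4 ≡ 16. → (7, 16)
3G: (7, 16) + (1, 4). λ = (4 - 16)/(1 - 7) ≡ 7/13 mod 19. 13⁻¹ ≡ 3 (mod 19) since 13·3 = 39 ≡ 1, so λ ≡ 2.
  x = λ² - 7 - 1 = 4 - 8 ≡ 15; y = λ·(7 - 15) - 16 ≡ 6. → (15, 6)
4G: (15, 6) + (1, 4). λ = (4 - 6)/(1 - 15) ≡ 17/5 mod 19. 5⁻¹ ≡ 4 (mod 19), so λ ≡ 11.
  x = λ² - 15 - 1 = 121 - 16 ≡ 10; y = λ·(15 - 10) - 6 ≡ 11. → (10, 11)
5G: (10, 11) + (1, 4). λ = (4 - 11)/(1 - 10) ≡ 12/10 mod 19. 10⁻¹ ≡ 2 (mod 19) since 10·2 = 20 ≡ 1, so λ ≡ 5.
  x = λ² - 10 - 1 = 25 - 11 ≡ 14; y = λ·(10 - 14) - 11 ≡ 7. → (14, 7)

(14, 7)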